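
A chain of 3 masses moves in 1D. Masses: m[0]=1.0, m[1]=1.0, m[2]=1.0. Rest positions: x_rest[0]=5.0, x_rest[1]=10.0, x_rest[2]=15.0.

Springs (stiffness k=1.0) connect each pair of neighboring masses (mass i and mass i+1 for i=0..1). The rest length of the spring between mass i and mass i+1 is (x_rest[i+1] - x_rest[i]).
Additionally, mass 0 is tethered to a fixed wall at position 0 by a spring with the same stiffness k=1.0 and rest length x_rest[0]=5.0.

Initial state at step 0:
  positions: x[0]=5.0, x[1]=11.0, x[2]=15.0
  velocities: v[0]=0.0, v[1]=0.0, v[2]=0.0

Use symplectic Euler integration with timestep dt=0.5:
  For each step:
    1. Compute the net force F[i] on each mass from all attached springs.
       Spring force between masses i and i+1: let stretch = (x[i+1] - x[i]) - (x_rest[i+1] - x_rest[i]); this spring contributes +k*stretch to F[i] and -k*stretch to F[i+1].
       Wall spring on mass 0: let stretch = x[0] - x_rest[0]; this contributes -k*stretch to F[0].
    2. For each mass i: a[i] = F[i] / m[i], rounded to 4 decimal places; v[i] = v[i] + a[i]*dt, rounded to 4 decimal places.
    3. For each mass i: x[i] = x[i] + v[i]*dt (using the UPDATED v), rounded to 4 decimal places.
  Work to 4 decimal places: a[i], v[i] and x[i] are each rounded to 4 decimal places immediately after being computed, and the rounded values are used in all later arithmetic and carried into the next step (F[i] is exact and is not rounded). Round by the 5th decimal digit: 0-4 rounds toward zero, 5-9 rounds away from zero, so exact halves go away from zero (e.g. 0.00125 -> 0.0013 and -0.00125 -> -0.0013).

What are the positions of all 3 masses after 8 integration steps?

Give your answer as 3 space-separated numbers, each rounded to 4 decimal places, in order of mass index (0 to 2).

Answer: 5.1413 9.9040 14.7570

Derivation:
Step 0: x=[5.0000 11.0000 15.0000] v=[0.0000 0.0000 0.0000]
Step 1: x=[5.2500 10.5000 15.2500] v=[0.5000 -1.0000 0.5000]
Step 2: x=[5.5000 9.8750 15.5625] v=[0.5000 -1.2500 0.6250]
Step 3: x=[5.4688 9.5781 15.7032] v=[-0.0625 -0.5938 0.2813]
Step 4: x=[5.0977 9.7852 15.5626] v=[-0.7423 0.4141 -0.2813]
Step 5: x=[4.6240 10.2648 15.2276] v=[-0.9474 0.9591 -0.6700]
Step 6: x=[4.4045 10.5749 14.9019] v=[-0.4390 0.6201 -0.6514]
Step 7: x=[4.6265 10.4241 14.7445] v=[0.4440 -0.3016 -0.3149]
Step 8: x=[5.1413 9.9040 14.7570] v=[1.0296 -1.0402 0.0249]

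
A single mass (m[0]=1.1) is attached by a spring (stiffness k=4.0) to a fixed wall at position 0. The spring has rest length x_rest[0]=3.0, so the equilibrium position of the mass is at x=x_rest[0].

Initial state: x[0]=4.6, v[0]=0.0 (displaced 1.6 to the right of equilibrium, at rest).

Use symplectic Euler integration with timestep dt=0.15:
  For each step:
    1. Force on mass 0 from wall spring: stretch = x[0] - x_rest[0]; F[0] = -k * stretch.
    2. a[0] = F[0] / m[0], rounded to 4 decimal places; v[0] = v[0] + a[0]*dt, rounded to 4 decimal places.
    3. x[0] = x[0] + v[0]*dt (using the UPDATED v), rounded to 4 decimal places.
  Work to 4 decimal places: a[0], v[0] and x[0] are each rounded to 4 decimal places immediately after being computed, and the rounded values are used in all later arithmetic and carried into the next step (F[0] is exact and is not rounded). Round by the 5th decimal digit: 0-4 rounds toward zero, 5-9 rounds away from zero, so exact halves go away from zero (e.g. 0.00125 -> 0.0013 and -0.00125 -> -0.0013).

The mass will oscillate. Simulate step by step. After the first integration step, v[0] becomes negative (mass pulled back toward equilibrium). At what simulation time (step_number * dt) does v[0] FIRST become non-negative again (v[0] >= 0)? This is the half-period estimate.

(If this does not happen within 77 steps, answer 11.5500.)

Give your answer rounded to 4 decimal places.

Answer: 1.6500

Derivation:
Step 0: x=[4.6000] v=[0.0000]
Step 1: x=[4.4691] v=[-0.8727]
Step 2: x=[4.2180] v=[-1.6740]
Step 3: x=[3.8672] v=[-2.3384]
Step 4: x=[3.4455] v=[-2.8114]
Step 5: x=[2.9873] v=[-3.0544]
Step 6: x=[2.5302] v=[-3.0475]
Step 7: x=[2.1115] v=[-2.7912]
Step 8: x=[1.7655] v=[-2.3066]
Step 9: x=[1.5205] v=[-1.6332]
Step 10: x=[1.3966] v=[-0.8262]
Step 11: x=[1.4039] v=[0.0484]
First v>=0 after going negative at step 11, time=1.6500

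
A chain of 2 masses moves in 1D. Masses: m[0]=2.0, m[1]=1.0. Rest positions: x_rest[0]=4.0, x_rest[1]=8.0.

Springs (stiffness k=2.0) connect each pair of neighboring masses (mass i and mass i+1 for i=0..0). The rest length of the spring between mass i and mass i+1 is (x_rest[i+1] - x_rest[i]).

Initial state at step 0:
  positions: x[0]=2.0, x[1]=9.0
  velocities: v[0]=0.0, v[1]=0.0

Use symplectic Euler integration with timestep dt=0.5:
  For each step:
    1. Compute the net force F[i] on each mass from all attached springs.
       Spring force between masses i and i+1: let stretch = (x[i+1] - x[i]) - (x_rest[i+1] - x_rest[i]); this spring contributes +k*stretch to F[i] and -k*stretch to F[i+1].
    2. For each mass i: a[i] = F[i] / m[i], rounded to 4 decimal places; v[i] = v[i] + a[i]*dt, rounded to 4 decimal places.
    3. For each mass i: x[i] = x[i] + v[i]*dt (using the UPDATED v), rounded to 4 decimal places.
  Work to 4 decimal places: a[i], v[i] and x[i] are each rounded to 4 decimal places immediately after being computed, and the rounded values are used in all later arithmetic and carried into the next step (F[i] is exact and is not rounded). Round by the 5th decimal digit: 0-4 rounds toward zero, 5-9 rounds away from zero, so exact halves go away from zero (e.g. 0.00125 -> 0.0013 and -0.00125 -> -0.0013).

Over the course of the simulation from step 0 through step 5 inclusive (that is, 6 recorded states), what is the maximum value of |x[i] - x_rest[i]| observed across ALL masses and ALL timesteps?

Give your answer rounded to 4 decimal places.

Answer: 3.2187

Derivation:
Step 0: x=[2.0000 9.0000] v=[0.0000 0.0000]
Step 1: x=[2.7500 7.5000] v=[1.5000 -3.0000]
Step 2: x=[3.6875 5.6250] v=[1.8750 -3.7500]
Step 3: x=[4.1094 4.7813] v=[0.8438 -1.6875]
Step 4: x=[3.6993 5.6016] v=[-0.8203 1.6406]
Step 5: x=[2.7647 7.4708] v=[-1.8692 3.7383]
Max displacement = 3.2187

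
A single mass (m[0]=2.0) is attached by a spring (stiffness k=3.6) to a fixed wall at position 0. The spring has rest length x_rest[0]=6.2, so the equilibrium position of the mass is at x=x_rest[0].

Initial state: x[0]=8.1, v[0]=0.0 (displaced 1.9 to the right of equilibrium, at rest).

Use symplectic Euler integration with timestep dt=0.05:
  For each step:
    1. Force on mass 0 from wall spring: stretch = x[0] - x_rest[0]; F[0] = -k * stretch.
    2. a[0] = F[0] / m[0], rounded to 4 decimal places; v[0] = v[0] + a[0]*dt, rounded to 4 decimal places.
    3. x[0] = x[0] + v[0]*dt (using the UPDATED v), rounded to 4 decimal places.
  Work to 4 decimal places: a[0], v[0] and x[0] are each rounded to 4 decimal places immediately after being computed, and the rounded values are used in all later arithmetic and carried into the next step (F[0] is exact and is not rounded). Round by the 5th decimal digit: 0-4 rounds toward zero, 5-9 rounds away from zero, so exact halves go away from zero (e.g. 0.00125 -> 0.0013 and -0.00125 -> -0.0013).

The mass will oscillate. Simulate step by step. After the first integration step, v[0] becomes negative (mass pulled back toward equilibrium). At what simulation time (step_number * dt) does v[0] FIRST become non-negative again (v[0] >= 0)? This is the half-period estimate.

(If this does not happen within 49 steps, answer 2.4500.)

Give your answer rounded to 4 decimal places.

Step 0: x=[8.1000] v=[0.0000]
Step 1: x=[8.0915] v=[-0.1710]
Step 2: x=[8.0744] v=[-0.3412]
Step 3: x=[8.0489] v=[-0.5099]
Step 4: x=[8.0151] v=[-0.6763]
Step 5: x=[7.9731] v=[-0.8397]
Step 6: x=[7.9231] v=[-0.9993]
Step 7: x=[7.8654] v=[-1.1544]
Step 8: x=[7.8002] v=[-1.3043]
Step 9: x=[7.7278] v=[-1.4483]
Step 10: x=[7.6485] v=[-1.5858]
Step 11: x=[7.5627] v=[-1.7162]
Step 12: x=[7.4708] v=[-1.8388]
Step 13: x=[7.3731] v=[-1.9532]
Step 14: x=[7.2702] v=[-2.0588]
Step 15: x=[7.1624] v=[-2.1551]
Step 16: x=[7.0503] v=[-2.2417]
Step 17: x=[6.9344] v=[-2.3182]
Step 18: x=[6.8152] v=[-2.3843]
Step 19: x=[6.6932] v=[-2.4397]
Step 20: x=[6.5690] v=[-2.4841]
Step 21: x=[6.4431] v=[-2.5173]
Step 22: x=[6.3161] v=[-2.5392]
Step 23: x=[6.1886] v=[-2.5497]
Step 24: x=[6.0612] v=[-2.5487]
Step 25: x=[5.9344] v=[-2.5362]
Step 26: x=[5.8088] v=[-2.5123]
Step 27: x=[5.6849] v=[-2.4771]
Step 28: x=[5.5634] v=[-2.4307]
Step 29: x=[5.4447] v=[-2.3734]
Step 30: x=[5.3294] v=[-2.3054]
Step 31: x=[5.2181] v=[-2.2270]
Step 32: x=[5.1112] v=[-2.1386]
Step 33: x=[5.0092] v=[-2.0406]
Step 34: x=[4.9125] v=[-1.9334]
Step 35: x=[4.8216] v=[-1.8175]
Step 36: x=[4.7369] v=[-1.6934]
Step 37: x=[4.6588] v=[-1.5617]
Step 38: x=[4.5877] v=[-1.4230]
Step 39: x=[4.5238] v=[-1.2779]
Step 40: x=[4.4675] v=[-1.1270]
Step 41: x=[4.4189] v=[-0.9711]
Step 42: x=[4.3784] v=[-0.8108]
Step 43: x=[4.3461] v=[-0.6469]
Step 44: x=[4.3221] v=[-0.4801]
Step 45: x=[4.3065] v=[-0.3111]
Step 46: x=[4.2995] v=[-0.1407]
Step 47: x=[4.3010] v=[0.0303]
First v>=0 after going negative at step 47, time=2.3500

Answer: 2.3500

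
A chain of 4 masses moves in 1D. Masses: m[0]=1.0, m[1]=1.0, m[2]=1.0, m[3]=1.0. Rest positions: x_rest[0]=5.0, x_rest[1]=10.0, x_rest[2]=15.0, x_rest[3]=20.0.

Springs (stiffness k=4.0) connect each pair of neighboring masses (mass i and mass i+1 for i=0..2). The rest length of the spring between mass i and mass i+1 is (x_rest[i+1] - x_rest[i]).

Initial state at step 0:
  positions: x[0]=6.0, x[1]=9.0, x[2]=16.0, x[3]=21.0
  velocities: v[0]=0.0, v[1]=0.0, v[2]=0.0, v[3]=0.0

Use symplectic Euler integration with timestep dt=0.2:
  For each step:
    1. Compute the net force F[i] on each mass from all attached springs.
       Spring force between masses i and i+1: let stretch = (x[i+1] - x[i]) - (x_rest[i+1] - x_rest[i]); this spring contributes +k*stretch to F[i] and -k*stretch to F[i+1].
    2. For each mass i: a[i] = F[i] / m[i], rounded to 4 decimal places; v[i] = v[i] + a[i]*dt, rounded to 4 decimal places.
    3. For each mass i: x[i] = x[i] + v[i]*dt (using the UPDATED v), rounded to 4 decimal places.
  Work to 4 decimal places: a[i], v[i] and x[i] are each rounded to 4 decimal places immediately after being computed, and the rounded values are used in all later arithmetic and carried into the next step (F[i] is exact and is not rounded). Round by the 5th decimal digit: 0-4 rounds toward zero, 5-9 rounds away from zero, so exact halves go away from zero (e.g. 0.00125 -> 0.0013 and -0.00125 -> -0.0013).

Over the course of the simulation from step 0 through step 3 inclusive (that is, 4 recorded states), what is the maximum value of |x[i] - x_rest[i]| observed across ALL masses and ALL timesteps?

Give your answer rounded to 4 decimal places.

Step 0: x=[6.0000 9.0000 16.0000 21.0000] v=[0.0000 0.0000 0.0000 0.0000]
Step 1: x=[5.6800 9.6400 15.6800 21.0000] v=[-1.6000 3.2000 -1.6000 0.0000]
Step 2: x=[5.1936 10.6128 15.2448 20.9488] v=[-2.4320 4.8640 -2.1760 -0.2560]
Step 3: x=[4.7743 11.4596 14.9811 20.7850] v=[-2.0966 4.2342 -1.3184 -0.8192]
Max displacement = 1.4596

Answer: 1.4596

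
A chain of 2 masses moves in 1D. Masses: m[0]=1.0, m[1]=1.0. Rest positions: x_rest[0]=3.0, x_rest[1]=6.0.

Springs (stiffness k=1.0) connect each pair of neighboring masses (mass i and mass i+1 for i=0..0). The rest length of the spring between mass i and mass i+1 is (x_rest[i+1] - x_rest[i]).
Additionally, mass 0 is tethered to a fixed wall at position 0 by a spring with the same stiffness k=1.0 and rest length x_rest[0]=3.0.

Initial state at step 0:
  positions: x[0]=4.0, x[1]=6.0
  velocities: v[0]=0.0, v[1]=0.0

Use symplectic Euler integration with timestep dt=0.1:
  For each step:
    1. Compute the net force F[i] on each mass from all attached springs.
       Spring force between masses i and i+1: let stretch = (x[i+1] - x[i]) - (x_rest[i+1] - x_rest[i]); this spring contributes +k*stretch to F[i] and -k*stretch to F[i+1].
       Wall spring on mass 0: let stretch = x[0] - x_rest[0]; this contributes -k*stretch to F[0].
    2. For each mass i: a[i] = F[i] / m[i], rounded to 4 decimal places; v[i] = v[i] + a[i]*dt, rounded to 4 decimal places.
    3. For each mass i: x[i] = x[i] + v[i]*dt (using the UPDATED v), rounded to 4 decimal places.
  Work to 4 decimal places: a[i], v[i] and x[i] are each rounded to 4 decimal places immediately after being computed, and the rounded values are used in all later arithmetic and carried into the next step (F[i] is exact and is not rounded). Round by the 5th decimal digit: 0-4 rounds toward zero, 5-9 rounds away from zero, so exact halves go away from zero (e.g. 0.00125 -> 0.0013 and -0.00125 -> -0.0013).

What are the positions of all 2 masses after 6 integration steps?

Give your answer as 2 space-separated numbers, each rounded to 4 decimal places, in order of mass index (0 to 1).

Step 0: x=[4.0000 6.0000] v=[0.0000 0.0000]
Step 1: x=[3.9800 6.0100] v=[-0.2000 0.1000]
Step 2: x=[3.9405 6.0297] v=[-0.3950 0.1970]
Step 3: x=[3.8825 6.0585] v=[-0.5801 0.2881]
Step 4: x=[3.8074 6.0956] v=[-0.7508 0.3705]
Step 5: x=[3.7171 6.1398] v=[-0.9027 0.4417]
Step 6: x=[3.6139 6.1897] v=[-1.0321 0.4994]

Answer: 3.6139 6.1897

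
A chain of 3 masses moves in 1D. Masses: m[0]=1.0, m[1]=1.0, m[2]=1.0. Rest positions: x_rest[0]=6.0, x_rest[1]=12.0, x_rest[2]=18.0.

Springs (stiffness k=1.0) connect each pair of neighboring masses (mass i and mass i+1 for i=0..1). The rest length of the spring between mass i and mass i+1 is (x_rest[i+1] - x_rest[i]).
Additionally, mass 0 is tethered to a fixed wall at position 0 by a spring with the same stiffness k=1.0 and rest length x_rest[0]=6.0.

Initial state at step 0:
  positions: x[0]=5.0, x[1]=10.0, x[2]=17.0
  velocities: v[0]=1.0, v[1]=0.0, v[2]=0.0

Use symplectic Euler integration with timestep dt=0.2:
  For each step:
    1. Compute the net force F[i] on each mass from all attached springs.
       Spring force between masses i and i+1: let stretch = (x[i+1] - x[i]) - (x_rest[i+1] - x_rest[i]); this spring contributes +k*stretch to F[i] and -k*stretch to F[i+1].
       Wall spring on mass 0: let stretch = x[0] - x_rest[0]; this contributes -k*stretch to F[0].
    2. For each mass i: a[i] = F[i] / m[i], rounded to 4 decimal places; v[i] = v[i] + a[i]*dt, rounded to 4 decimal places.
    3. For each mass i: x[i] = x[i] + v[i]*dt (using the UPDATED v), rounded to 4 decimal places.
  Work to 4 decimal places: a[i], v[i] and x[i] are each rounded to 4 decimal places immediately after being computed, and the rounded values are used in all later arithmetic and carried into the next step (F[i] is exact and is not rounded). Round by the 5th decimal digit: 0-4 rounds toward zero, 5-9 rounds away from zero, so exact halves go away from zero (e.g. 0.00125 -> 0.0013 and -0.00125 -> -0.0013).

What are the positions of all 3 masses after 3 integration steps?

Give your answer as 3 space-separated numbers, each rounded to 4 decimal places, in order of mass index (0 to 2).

Step 0: x=[5.0000 10.0000 17.0000] v=[1.0000 0.0000 0.0000]
Step 1: x=[5.2000 10.0800 16.9600] v=[1.0000 0.4000 -0.2000]
Step 2: x=[5.3872 10.2400 16.8848] v=[0.9360 0.8000 -0.3760]
Step 3: x=[5.5530 10.4717 16.7838] v=[0.8291 1.1584 -0.5050]

Answer: 5.5530 10.4717 16.7838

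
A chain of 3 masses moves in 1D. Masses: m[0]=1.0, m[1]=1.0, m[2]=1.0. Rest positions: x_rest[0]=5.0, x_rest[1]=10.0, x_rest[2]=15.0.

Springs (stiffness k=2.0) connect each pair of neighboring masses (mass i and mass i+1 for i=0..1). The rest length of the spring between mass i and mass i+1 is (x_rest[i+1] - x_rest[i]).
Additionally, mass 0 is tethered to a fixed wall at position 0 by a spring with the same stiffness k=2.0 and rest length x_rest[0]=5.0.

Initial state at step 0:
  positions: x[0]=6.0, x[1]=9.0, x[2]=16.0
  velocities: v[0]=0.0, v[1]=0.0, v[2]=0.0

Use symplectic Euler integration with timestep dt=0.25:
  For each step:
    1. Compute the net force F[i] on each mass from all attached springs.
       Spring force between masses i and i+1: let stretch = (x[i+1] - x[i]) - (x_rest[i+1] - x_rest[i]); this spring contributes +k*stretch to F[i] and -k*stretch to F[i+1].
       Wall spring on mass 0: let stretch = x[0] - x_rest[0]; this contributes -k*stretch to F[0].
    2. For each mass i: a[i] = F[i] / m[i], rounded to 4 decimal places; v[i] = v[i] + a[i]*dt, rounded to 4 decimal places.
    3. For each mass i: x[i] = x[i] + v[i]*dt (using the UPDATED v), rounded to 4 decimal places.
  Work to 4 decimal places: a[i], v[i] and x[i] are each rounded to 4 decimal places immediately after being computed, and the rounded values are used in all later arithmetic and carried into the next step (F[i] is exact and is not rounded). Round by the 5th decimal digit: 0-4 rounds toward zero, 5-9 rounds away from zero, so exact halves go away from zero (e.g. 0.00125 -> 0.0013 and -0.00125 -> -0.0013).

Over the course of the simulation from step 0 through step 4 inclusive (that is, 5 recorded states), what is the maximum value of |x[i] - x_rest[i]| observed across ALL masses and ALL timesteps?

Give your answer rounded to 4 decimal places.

Answer: 1.4943

Derivation:
Step 0: x=[6.0000 9.0000 16.0000] v=[0.0000 0.0000 0.0000]
Step 1: x=[5.6250 9.5000 15.7500] v=[-1.5000 2.0000 -1.0000]
Step 2: x=[5.0313 10.2969 15.3438] v=[-2.3750 3.1875 -1.6250]
Step 3: x=[4.4668 11.0665 14.9317] v=[-2.2579 3.0782 -1.6485]
Step 4: x=[4.1689 11.4943 14.6614] v=[-1.1915 1.7110 -1.0811]
Max displacement = 1.4943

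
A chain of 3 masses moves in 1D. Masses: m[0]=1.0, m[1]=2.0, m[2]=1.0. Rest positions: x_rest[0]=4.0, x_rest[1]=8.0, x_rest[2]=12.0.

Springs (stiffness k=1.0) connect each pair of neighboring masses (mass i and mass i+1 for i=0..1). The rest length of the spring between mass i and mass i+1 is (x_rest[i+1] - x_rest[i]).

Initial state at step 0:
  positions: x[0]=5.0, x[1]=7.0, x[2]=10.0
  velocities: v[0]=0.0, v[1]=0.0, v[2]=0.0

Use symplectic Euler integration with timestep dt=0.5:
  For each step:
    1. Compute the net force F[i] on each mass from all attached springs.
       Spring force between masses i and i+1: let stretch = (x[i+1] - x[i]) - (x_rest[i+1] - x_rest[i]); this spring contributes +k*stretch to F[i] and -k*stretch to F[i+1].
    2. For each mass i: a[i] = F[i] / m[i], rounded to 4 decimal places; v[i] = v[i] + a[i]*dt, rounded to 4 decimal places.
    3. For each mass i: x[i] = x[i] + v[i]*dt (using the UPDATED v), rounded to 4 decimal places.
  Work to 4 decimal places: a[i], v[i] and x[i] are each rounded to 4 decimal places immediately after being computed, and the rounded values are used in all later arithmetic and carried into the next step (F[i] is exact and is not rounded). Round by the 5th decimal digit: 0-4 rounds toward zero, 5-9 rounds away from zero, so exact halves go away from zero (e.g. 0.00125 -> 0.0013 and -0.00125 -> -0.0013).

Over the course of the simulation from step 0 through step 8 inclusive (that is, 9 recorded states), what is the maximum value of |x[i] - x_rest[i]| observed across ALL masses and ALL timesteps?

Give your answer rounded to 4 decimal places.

Step 0: x=[5.0000 7.0000 10.0000] v=[0.0000 0.0000 0.0000]
Step 1: x=[4.5000 7.1250 10.2500] v=[-1.0000 0.2500 0.5000]
Step 2: x=[3.6563 7.3125 10.7188] v=[-1.6875 0.3750 0.9375]
Step 3: x=[2.7266 7.4688 11.3360] v=[-1.8594 0.3125 1.2344]
Step 4: x=[1.9825 7.5157 11.9864] v=[-1.4883 0.0938 1.3008]
Step 5: x=[1.6217 7.4298 12.5192] v=[-0.7217 -0.1719 1.0655]
Step 6: x=[1.7129 7.2540 12.7796] v=[0.1824 -0.3516 0.5208]
Step 7: x=[2.1894 7.0763 12.6586] v=[0.9530 -0.3555 -0.2420]
Step 8: x=[2.8877 6.9855 12.1420] v=[1.3965 -0.1817 -1.0332]
Max displacement = 2.3783

Answer: 2.3783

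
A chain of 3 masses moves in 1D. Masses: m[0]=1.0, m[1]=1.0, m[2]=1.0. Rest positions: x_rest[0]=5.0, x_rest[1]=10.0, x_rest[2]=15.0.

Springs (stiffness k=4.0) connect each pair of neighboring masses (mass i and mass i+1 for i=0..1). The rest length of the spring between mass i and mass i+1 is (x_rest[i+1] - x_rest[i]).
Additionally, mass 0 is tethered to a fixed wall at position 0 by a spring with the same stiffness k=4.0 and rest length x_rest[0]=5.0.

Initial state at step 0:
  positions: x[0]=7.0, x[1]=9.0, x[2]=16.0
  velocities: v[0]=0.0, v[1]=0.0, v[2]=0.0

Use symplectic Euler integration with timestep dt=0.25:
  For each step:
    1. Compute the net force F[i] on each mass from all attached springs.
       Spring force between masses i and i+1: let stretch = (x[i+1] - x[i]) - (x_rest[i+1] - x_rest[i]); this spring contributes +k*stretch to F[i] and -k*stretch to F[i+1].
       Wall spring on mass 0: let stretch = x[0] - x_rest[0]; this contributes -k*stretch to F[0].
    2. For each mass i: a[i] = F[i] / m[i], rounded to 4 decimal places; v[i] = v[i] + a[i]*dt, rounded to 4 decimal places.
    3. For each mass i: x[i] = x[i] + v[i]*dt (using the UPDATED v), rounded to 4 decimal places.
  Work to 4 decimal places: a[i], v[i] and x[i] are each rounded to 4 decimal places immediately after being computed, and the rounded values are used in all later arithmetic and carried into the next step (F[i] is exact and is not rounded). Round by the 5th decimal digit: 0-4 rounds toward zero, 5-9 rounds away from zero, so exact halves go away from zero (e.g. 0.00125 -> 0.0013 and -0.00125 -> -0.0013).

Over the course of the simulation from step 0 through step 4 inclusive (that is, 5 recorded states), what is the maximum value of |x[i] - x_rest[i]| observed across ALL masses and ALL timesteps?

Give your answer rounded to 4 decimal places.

Answer: 2.0625

Derivation:
Step 0: x=[7.0000 9.0000 16.0000] v=[0.0000 0.0000 0.0000]
Step 1: x=[5.7500 10.2500 15.5000] v=[-5.0000 5.0000 -2.0000]
Step 2: x=[4.1875 11.6875 14.9375] v=[-6.2500 5.7500 -2.2500]
Step 3: x=[3.4531 12.0625 14.8125] v=[-2.9375 1.5000 -0.5000]
Step 4: x=[4.0078 10.9727 15.2500] v=[2.2188 -4.3594 1.7500]
Max displacement = 2.0625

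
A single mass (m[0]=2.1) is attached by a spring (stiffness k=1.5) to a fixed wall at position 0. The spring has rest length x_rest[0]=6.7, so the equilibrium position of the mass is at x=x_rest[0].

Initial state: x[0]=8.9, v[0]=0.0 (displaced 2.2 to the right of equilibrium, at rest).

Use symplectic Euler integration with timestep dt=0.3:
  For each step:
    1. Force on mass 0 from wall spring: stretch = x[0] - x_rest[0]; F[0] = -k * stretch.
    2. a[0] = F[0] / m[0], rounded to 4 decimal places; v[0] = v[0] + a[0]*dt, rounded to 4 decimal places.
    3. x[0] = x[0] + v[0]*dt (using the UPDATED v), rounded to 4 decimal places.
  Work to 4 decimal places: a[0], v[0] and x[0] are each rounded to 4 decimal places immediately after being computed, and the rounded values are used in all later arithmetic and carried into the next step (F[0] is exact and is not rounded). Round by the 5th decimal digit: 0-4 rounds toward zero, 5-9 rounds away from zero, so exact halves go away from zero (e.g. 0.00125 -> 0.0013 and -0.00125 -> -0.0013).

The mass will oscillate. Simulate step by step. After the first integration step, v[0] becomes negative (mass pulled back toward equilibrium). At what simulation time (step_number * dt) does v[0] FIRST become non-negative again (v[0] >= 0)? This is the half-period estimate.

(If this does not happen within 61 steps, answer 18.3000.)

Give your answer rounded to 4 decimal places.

Answer: 3.9000

Derivation:
Step 0: x=[8.9000] v=[0.0000]
Step 1: x=[8.7586] v=[-0.4714]
Step 2: x=[8.4849] v=[-0.9125]
Step 3: x=[8.0964] v=[-1.2950]
Step 4: x=[7.6181] v=[-1.5942]
Step 5: x=[7.0808] v=[-1.7909]
Step 6: x=[6.5191] v=[-1.8725]
Step 7: x=[5.9690] v=[-1.8337]
Step 8: x=[5.4659] v=[-1.6771]
Step 9: x=[5.0421] v=[-1.4127]
Step 10: x=[4.7249] v=[-1.0574]
Step 11: x=[4.5346] v=[-0.6342]
Step 12: x=[4.4835] v=[-0.1702]
Step 13: x=[4.5749] v=[0.3048]
First v>=0 after going negative at step 13, time=3.9000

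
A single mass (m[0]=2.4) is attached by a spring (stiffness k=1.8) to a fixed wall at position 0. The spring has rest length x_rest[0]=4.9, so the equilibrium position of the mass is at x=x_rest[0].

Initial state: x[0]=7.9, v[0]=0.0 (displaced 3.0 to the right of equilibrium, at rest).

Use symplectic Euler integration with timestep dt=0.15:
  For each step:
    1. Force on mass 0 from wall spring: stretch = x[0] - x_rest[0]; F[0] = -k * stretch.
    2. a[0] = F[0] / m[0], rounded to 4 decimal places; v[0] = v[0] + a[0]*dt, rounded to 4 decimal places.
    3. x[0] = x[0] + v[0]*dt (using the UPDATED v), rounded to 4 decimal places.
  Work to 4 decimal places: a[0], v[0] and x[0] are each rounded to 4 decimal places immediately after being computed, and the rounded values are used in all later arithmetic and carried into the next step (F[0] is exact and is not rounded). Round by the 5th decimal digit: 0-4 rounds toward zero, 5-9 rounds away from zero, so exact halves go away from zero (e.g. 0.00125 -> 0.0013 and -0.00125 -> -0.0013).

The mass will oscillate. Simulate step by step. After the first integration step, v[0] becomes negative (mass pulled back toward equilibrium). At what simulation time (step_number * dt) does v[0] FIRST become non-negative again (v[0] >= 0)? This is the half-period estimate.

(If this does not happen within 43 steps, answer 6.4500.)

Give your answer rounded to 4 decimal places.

Step 0: x=[7.9000] v=[0.0000]
Step 1: x=[7.8494] v=[-0.3375]
Step 2: x=[7.7490] v=[-0.6693]
Step 3: x=[7.6005] v=[-0.9898]
Step 4: x=[7.4065] v=[-1.2936]
Step 5: x=[7.1702] v=[-1.5756]
Step 6: x=[6.8956] v=[-1.8310]
Step 7: x=[6.5873] v=[-2.0555]
Step 8: x=[6.2505] v=[-2.2453]
Step 9: x=[5.8909] v=[-2.3972]
Step 10: x=[5.5146] v=[-2.5087]
Step 11: x=[5.1279] v=[-2.5779]
Step 12: x=[4.7374] v=[-2.6035]
Step 13: x=[4.3496] v=[-2.5852]
Step 14: x=[3.9711] v=[-2.5233]
Step 15: x=[3.6083] v=[-2.4188]
Step 16: x=[3.2673] v=[-2.2735]
Step 17: x=[2.9538] v=[-2.0898]
Step 18: x=[2.6732] v=[-1.8708]
Step 19: x=[2.4302] v=[-1.6203]
Step 20: x=[2.2288] v=[-1.3424]
Step 21: x=[2.0725] v=[-1.0419]
Step 22: x=[1.9639] v=[-0.7238]
Step 23: x=[1.9049] v=[-0.3935]
Step 24: x=[1.8964] v=[-0.0566]
Step 25: x=[1.9386] v=[0.2813]
First v>=0 after going negative at step 25, time=3.7500

Answer: 3.7500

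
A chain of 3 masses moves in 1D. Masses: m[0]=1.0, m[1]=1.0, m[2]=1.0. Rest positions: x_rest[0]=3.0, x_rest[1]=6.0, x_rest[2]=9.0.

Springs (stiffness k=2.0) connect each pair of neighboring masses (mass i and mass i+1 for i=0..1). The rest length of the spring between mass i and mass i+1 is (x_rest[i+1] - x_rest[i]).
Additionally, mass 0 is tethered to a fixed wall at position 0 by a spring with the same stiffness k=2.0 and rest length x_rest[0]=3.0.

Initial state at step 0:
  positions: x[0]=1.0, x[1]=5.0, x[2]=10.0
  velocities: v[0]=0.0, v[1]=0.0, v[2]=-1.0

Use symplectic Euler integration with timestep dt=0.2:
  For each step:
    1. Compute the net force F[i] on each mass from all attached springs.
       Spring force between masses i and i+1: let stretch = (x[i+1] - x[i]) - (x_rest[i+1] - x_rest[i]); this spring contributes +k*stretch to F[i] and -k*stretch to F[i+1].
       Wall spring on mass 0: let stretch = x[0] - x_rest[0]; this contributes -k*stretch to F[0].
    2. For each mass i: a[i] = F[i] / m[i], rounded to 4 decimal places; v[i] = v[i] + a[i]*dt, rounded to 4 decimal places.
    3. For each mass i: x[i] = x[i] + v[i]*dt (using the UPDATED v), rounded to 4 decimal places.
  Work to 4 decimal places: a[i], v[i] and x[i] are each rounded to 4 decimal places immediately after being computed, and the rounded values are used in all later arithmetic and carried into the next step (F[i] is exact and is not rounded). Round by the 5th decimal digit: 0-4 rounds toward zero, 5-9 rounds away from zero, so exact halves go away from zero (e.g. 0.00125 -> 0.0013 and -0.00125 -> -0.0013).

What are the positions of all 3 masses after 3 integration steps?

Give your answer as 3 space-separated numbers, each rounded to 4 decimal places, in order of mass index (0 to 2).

Step 0: x=[1.0000 5.0000 10.0000] v=[0.0000 0.0000 -1.0000]
Step 1: x=[1.2400 5.0800 9.6400] v=[1.2000 0.4000 -1.8000]
Step 2: x=[1.6880 5.2176 9.1552] v=[2.2400 0.6880 -2.4240]
Step 3: x=[2.2833 5.3878 8.5954] v=[2.9766 0.8512 -2.7990]

Answer: 2.2833 5.3878 8.5954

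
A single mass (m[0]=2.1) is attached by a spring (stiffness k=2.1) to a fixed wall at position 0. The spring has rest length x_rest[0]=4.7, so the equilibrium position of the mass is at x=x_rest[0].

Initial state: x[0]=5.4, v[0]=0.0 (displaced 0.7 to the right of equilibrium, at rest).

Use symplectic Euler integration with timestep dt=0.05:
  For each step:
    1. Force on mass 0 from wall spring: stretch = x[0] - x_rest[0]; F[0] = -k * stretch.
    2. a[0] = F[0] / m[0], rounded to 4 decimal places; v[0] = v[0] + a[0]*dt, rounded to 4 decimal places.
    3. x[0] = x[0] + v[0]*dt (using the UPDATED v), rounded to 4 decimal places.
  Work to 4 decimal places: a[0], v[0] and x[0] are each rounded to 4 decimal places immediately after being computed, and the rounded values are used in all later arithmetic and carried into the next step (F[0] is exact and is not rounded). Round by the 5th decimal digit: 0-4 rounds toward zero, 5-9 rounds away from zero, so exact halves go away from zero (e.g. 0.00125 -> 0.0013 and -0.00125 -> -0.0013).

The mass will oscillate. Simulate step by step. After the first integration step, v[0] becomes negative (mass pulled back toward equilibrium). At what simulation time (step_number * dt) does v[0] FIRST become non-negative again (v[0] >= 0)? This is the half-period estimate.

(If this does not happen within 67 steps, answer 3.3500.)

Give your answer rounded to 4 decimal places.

Step 0: x=[5.4000] v=[0.0000]
Step 1: x=[5.3983] v=[-0.0350]
Step 2: x=[5.3948] v=[-0.0699]
Step 3: x=[5.3896] v=[-0.1046]
Step 4: x=[5.3826] v=[-0.1391]
Step 5: x=[5.3739] v=[-0.1732]
Step 6: x=[5.3636] v=[-0.2069]
Step 7: x=[5.3516] v=[-0.2401]
Step 8: x=[5.3380] v=[-0.2727]
Step 9: x=[5.3228] v=[-0.3046]
Step 10: x=[5.3060] v=[-0.3357]
Step 11: x=[5.2877] v=[-0.3660]
Step 12: x=[5.2679] v=[-0.3954]
Step 13: x=[5.2467] v=[-0.4238]
Step 14: x=[5.2241] v=[-0.4511]
Step 15: x=[5.2002] v=[-0.4773]
Step 16: x=[5.1751] v=[-0.5023]
Step 17: x=[5.1488] v=[-0.5261]
Step 18: x=[5.1214] v=[-0.5485]
Step 19: x=[5.0929] v=[-0.5696]
Step 20: x=[5.0634] v=[-0.5892]
Step 21: x=[5.0330] v=[-0.6074]
Step 22: x=[5.0018] v=[-0.6241]
Step 23: x=[4.9698] v=[-0.6392]
Step 24: x=[4.9372] v=[-0.6527]
Step 25: x=[4.9040] v=[-0.6646]
Step 26: x=[4.8703] v=[-0.6748]
Step 27: x=[4.8361] v=[-0.6833]
Step 28: x=[4.8016] v=[-0.6901]
Step 29: x=[4.7668] v=[-0.6952]
Step 30: x=[4.7319] v=[-0.6985]
Step 31: x=[4.6969] v=[-0.7001]
Step 32: x=[4.6619] v=[-0.6999]
Step 33: x=[4.6270] v=[-0.6980]
Step 34: x=[4.5923] v=[-0.6944]
Step 35: x=[4.5579] v=[-0.6890]
Step 36: x=[4.5238] v=[-0.6819]
Step 37: x=[4.4901] v=[-0.6731]
Step 38: x=[4.4570] v=[-0.6626]
Step 39: x=[4.4245] v=[-0.6505]
Step 40: x=[4.3927] v=[-0.6367]
Step 41: x=[4.3616] v=[-0.6213]
Step 42: x=[4.3314] v=[-0.6044]
Step 43: x=[4.3021] v=[-0.5860]
Step 44: x=[4.2738] v=[-0.5661]
Step 45: x=[4.2466] v=[-0.5448]
Step 46: x=[4.2205] v=[-0.5221]
Step 47: x=[4.1956] v=[-0.4981]
Step 48: x=[4.1720] v=[-0.4729]
Step 49: x=[4.1497] v=[-0.4465]
Step 50: x=[4.1288] v=[-0.4190]
Step 51: x=[4.1093] v=[-0.3904]
Step 52: x=[4.0913] v=[-0.3609]
Step 53: x=[4.0748] v=[-0.3305]
Step 54: x=[4.0598] v=[-0.2992]
Step 55: x=[4.0464] v=[-0.2672]
Step 56: x=[4.0347] v=[-0.2345]
Step 57: x=[4.0246] v=[-0.2012]
Step 58: x=[4.0162] v=[-0.1674]
Step 59: x=[4.0095] v=[-0.1332]
Step 60: x=[4.0046] v=[-0.0987]
Step 61: x=[4.0014] v=[-0.0639]
Step 62: x=[4.0000] v=[-0.0290]
Step 63: x=[4.0003] v=[0.0060]
First v>=0 after going negative at step 63, time=3.1500

Answer: 3.1500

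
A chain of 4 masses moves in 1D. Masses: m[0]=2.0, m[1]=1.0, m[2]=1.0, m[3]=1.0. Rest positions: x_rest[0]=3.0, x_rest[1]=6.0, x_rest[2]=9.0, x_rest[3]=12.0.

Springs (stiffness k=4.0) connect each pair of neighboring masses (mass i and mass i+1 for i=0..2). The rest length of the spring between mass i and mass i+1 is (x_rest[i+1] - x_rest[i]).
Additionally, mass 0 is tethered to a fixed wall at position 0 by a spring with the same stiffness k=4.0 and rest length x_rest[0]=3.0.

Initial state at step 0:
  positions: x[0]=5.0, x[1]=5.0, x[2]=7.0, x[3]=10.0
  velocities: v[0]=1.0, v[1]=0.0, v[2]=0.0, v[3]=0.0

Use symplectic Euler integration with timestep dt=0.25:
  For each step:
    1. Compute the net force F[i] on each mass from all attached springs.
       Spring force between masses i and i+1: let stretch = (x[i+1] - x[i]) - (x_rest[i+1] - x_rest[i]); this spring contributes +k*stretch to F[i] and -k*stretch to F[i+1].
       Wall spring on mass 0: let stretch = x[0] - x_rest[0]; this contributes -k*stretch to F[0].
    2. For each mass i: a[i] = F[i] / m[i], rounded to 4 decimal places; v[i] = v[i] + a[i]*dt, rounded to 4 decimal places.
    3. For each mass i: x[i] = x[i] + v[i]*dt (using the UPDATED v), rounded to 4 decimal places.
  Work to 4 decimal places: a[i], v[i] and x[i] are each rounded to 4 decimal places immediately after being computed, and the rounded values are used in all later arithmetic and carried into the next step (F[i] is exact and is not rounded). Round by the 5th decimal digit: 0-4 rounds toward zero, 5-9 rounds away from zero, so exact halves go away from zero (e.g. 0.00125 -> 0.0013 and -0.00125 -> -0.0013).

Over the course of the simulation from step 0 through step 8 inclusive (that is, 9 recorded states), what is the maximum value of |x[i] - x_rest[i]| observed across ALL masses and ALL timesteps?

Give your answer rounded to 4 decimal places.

Answer: 2.6437

Derivation:
Step 0: x=[5.0000 5.0000 7.0000 10.0000] v=[1.0000 0.0000 0.0000 0.0000]
Step 1: x=[4.6250 5.5000 7.2500 10.0000] v=[-1.5000 2.0000 1.0000 0.0000]
Step 2: x=[3.7813 6.2188 7.7500 10.0625] v=[-3.3750 2.8750 2.0000 0.2500]
Step 3: x=[2.7696 6.7110 8.4453 10.2969] v=[-4.0469 1.9687 2.7813 0.9375]
Step 4: x=[1.9044 6.6514 9.1700 10.8184] v=[-3.4610 -0.2384 2.8986 2.0859]
Step 5: x=[1.3945 6.0347 9.6771 11.6778] v=[-2.0397 -2.4668 2.0284 3.4375]
Step 6: x=[1.2903 5.1686 9.7738 12.7870] v=[-0.4169 -3.4646 0.3867 4.4368]
Step 7: x=[1.5096 4.4842 9.4725 13.8929] v=[0.8771 -2.7377 -1.2053 4.4236]
Step 8: x=[1.9120 4.3032 9.0292 14.6437] v=[1.6096 -0.7240 -1.7732 3.0032]
Max displacement = 2.6437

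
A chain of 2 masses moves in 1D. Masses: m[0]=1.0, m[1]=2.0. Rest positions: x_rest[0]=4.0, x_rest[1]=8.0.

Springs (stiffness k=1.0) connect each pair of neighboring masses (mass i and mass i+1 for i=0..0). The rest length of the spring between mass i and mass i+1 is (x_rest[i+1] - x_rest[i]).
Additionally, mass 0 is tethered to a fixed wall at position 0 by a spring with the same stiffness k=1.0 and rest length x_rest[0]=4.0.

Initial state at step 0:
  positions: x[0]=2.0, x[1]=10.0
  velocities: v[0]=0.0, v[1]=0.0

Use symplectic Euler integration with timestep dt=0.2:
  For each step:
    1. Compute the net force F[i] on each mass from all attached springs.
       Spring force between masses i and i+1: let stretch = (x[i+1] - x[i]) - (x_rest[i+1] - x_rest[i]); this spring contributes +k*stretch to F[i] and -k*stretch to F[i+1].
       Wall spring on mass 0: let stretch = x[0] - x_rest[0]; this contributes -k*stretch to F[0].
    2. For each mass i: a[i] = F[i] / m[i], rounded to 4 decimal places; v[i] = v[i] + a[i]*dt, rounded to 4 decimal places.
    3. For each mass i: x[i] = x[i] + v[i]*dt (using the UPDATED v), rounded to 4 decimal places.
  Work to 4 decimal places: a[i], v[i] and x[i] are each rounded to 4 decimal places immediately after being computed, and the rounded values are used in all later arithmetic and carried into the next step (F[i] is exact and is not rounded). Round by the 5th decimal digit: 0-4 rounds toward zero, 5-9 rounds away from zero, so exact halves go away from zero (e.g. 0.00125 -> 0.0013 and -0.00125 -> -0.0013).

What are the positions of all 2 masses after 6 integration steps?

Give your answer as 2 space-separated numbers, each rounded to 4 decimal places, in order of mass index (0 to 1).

Step 0: x=[2.0000 10.0000] v=[0.0000 0.0000]
Step 1: x=[2.2400 9.9200] v=[1.2000 -0.4000]
Step 2: x=[2.6976 9.7664] v=[2.2880 -0.7680]
Step 3: x=[3.3300 9.5514] v=[3.1622 -1.0749]
Step 4: x=[4.0781 9.2920] v=[3.7405 -1.2970]
Step 5: x=[4.8716 9.0083] v=[3.9677 -1.4184]
Step 6: x=[5.6357 8.7219] v=[3.8207 -1.4321]

Answer: 5.6357 8.7219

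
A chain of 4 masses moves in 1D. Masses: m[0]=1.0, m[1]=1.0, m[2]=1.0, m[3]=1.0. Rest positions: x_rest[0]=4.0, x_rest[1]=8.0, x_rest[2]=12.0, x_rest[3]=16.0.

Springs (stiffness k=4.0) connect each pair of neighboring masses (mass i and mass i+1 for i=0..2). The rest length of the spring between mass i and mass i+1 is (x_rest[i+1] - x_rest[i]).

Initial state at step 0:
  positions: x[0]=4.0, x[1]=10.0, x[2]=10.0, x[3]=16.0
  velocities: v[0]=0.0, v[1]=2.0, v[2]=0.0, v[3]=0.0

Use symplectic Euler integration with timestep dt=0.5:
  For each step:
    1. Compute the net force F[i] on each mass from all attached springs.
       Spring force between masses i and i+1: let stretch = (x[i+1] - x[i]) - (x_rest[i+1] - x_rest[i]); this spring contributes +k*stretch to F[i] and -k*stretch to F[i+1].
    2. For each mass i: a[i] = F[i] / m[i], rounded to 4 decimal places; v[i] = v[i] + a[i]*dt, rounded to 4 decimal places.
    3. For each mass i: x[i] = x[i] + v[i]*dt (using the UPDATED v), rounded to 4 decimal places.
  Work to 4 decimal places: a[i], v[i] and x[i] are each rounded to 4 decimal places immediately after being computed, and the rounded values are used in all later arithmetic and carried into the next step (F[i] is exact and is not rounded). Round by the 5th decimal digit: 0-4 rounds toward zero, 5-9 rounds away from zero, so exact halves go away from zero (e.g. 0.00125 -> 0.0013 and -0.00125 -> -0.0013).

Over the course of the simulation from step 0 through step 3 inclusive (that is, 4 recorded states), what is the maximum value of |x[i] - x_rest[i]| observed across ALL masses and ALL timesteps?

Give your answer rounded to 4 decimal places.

Step 0: x=[4.0000 10.0000 10.0000 16.0000] v=[0.0000 2.0000 0.0000 0.0000]
Step 1: x=[6.0000 5.0000 16.0000 14.0000] v=[4.0000 -10.0000 12.0000 -4.0000]
Step 2: x=[3.0000 12.0000 9.0000 18.0000] v=[-6.0000 14.0000 -14.0000 8.0000]
Step 3: x=[5.0000 7.0000 14.0000 17.0000] v=[4.0000 -10.0000 10.0000 -2.0000]
Max displacement = 4.0000

Answer: 4.0000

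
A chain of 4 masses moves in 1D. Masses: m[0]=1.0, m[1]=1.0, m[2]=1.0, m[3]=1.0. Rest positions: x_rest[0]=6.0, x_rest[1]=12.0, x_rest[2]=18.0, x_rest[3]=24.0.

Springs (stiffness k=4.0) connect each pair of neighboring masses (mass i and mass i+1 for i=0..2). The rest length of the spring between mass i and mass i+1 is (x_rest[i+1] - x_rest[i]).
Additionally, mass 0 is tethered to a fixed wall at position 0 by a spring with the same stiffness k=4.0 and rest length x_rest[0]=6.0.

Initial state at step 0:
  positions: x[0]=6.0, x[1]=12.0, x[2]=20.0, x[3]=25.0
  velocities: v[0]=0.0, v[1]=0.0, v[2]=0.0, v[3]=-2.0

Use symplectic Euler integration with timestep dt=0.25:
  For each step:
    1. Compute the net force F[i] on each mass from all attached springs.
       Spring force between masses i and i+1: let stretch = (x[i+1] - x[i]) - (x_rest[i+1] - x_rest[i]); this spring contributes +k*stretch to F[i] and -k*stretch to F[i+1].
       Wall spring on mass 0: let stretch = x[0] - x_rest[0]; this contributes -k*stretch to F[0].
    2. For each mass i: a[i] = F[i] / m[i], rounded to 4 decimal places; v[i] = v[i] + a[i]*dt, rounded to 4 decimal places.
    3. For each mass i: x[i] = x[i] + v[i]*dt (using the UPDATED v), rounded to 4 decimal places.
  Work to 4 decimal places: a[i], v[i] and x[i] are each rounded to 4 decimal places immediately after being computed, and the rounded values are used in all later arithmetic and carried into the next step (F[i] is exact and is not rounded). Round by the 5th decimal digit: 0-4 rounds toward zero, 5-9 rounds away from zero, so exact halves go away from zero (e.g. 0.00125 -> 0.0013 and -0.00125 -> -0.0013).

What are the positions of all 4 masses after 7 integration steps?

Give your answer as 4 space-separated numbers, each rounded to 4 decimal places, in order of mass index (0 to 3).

Step 0: x=[6.0000 12.0000 20.0000 25.0000] v=[0.0000 0.0000 0.0000 -2.0000]
Step 1: x=[6.0000 12.5000 19.2500 24.7500] v=[0.0000 2.0000 -3.0000 -1.0000]
Step 2: x=[6.1250 13.0625 18.1875 24.6250] v=[0.5000 2.2500 -4.2500 -0.5000]
Step 3: x=[6.4531 13.1719 17.4531 24.3906] v=[1.3125 0.4375 -2.9375 -0.9375]
Step 4: x=[6.8477 12.6719 17.3828 23.9219] v=[1.5782 -2.0001 -0.2812 -1.8750]
Step 5: x=[6.9864 11.8936 17.7696 23.3184] v=[0.5547 -3.1134 1.5470 -2.4141]
Step 6: x=[6.6053 11.3575 18.0746 22.8277] v=[-1.5245 -2.1446 1.2198 -1.9629]
Step 7: x=[5.7609 11.3126 17.8886 22.6487] v=[-3.3776 -0.1797 -0.7442 -0.7160]

Answer: 5.7609 11.3126 17.8886 22.6487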